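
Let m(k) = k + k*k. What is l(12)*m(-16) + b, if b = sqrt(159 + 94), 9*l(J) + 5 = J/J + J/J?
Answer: -80 + sqrt(253) ≈ -64.094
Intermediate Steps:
m(k) = k + k**2
l(J) = -1/3 (l(J) = -5/9 + (J/J + J/J)/9 = -5/9 + (1 + 1)/9 = -5/9 + (1/9)*2 = -5/9 + 2/9 = -1/3)
b = sqrt(253) ≈ 15.906
l(12)*m(-16) + b = -(-16)*(1 - 16)/3 + sqrt(253) = -(-16)*(-15)/3 + sqrt(253) = -1/3*240 + sqrt(253) = -80 + sqrt(253)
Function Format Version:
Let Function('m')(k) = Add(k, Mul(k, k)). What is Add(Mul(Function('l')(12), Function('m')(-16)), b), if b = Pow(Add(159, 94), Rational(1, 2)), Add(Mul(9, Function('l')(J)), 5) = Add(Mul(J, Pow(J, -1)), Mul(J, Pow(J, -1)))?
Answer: Add(-80, Pow(253, Rational(1, 2))) ≈ -64.094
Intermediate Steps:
Function('m')(k) = Add(k, Pow(k, 2))
Function('l')(J) = Rational(-1, 3) (Function('l')(J) = Add(Rational(-5, 9), Mul(Rational(1, 9), Add(Mul(J, Pow(J, -1)), Mul(J, Pow(J, -1))))) = Add(Rational(-5, 9), Mul(Rational(1, 9), Add(1, 1))) = Add(Rational(-5, 9), Mul(Rational(1, 9), 2)) = Add(Rational(-5, 9), Rational(2, 9)) = Rational(-1, 3))
b = Pow(253, Rational(1, 2)) ≈ 15.906
Add(Mul(Function('l')(12), Function('m')(-16)), b) = Add(Mul(Rational(-1, 3), Mul(-16, Add(1, -16))), Pow(253, Rational(1, 2))) = Add(Mul(Rational(-1, 3), Mul(-16, -15)), Pow(253, Rational(1, 2))) = Add(Mul(Rational(-1, 3), 240), Pow(253, Rational(1, 2))) = Add(-80, Pow(253, Rational(1, 2)))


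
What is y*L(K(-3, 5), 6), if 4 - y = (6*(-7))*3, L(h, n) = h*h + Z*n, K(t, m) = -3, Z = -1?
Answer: 390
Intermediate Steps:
L(h, n) = h² - n (L(h, n) = h*h - n = h² - n)
y = 130 (y = 4 - 6*(-7)*3 = 4 - (-42)*3 = 4 - 1*(-126) = 4 + 126 = 130)
y*L(K(-3, 5), 6) = 130*((-3)² - 1*6) = 130*(9 - 6) = 130*3 = 390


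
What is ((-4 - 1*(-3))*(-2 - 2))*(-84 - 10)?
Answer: -376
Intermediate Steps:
((-4 - 1*(-3))*(-2 - 2))*(-84 - 10) = ((-4 + 3)*(-4))*(-94) = -1*(-4)*(-94) = 4*(-94) = -376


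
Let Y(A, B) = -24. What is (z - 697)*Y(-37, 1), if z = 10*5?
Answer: 15528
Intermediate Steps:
z = 50
(z - 697)*Y(-37, 1) = (50 - 697)*(-24) = -647*(-24) = 15528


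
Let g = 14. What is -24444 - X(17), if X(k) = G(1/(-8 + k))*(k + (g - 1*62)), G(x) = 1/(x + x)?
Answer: -48609/2 ≈ -24305.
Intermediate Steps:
G(x) = 1/(2*x)
X(k) = (-48 + k)*(-4 + k/2) (X(k) = (1/(2*(1/(-8 + k))))*(k + (14 - 1*62)) = ((-8 + k)/2)*(k + (14 - 62)) = (-4 + k/2)*(k - 48) = (-4 + k/2)*(-48 + k) = (-48 + k)*(-4 + k/2))
-24444 - X(17) = -24444 - (-48 + 17)*(-8 + 17)/2 = -24444 - (-31)*9/2 = -24444 - 1*(-279/2) = -24444 + 279/2 = -48609/2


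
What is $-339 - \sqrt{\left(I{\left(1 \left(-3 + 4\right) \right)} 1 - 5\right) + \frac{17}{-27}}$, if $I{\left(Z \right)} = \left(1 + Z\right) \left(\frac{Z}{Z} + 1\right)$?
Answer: $-339 - \frac{2 i \sqrt{33}}{9} \approx -339.0 - 1.2766 i$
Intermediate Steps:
$I{\left(Z \right)} = 2 + 2 Z$ ($I{\left(Z \right)} = \left(1 + Z\right) \left(1 + 1\right) = \left(1 + Z\right) 2 = 2 + 2 Z$)
$-339 - \sqrt{\left(I{\left(1 \left(-3 + 4\right) \right)} 1 - 5\right) + \frac{17}{-27}} = -339 - \sqrt{\left(\left(2 + 2 \cdot 1 \left(-3 + 4\right)\right) 1 - 5\right) + \frac{17}{-27}} = -339 - \sqrt{\left(\left(2 + 2 \cdot 1 \cdot 1\right) 1 - 5\right) + 17 \left(- \frac{1}{27}\right)} = -339 - \sqrt{\left(\left(2 + 2 \cdot 1\right) 1 - 5\right) - \frac{17}{27}} = -339 - \sqrt{\left(\left(2 + 2\right) 1 - 5\right) - \frac{17}{27}} = -339 - \sqrt{\left(4 \cdot 1 - 5\right) - \frac{17}{27}} = -339 - \sqrt{\left(4 - 5\right) - \frac{17}{27}} = -339 - \sqrt{-1 - \frac{17}{27}} = -339 - \sqrt{- \frac{44}{27}} = -339 - \frac{2 i \sqrt{33}}{9}$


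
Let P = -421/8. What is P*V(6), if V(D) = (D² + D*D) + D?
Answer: -16419/4 ≈ -4104.8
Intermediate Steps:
P = -421/8 (P = -421*⅛ = -421/8 ≈ -52.625)
V(D) = D + 2*D² (V(D) = (D² + D²) + D = 2*D² + D = D + 2*D²)
P*V(6) = -1263*(1 + 2*6)/4 = -1263*(1 + 12)/4 = -1263*13/4 = -421/8*78 = -16419/4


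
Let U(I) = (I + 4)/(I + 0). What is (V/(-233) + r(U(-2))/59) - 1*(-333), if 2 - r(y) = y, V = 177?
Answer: 4568007/13747 ≈ 332.29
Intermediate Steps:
U(I) = (4 + I)/I
r(y) = 2 - y
(V/(-233) + r(U(-2))/59) - 1*(-333) = (177/(-233) + (2 - (4 - 2)/(-2))/59) - 1*(-333) = (177*(-1/233) + (2 - (-1)*2/2)*(1/59)) + 333 = (-177/233 + (2 - 1*(-1))*(1/59)) + 333 = (-177/233 + (2 + 1)*(1/59)) + 333 = (-177/233 + 3*(1/59)) + 333 = (-177/233 + 3/59) + 333 = -9744/13747 + 333 = 4568007/13747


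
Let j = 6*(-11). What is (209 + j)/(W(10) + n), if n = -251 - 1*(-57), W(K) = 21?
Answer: -143/173 ≈ -0.82659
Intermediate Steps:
n = -194 (n = -251 + 57 = -194)
j = -66
(209 + j)/(W(10) + n) = (209 - 66)/(21 - 194) = 143/(-173) = 143*(-1/173) = -143/173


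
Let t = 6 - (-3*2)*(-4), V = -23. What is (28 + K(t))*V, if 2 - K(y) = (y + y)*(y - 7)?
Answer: 20010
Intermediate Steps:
t = -18 (t = 6 - (-6)*(-4) = 6 - 1*24 = 6 - 24 = -18)
K(y) = 2 - 2*y*(-7 + y) (K(y) = 2 - (y + y)*(y - 7) = 2 - 2*y*(-7 + y))
(28 + K(t))*V = (28 + (2 - 2*(-18)² + 14*(-18)))*(-23) = (28 + (2 - 2*324 - 252))*(-23) = (28 + (2 - 648 - 252))*(-23) = (28 - 898)*(-23) = -870*(-23) = 20010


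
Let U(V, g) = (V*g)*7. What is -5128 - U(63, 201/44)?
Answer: -314273/44 ≈ -7142.6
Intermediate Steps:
U(V, g) = 7*V*g
-5128 - U(63, 201/44) = -5128 - 7*63*201/44 = -5128 - 1*88641/44 = -5128 - 88641/44 = -314273/44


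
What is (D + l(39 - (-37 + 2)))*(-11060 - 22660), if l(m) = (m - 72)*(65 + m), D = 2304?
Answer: -87065040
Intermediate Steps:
l(m) = (-72 + m)*(65 + m)
(D + l(39 - (-37 + 2)))*(-11060 - 22660) = (2304 + (-4680 + (39 - (-37 + 2))² - 7*(39 - (-37 + 2))))*(-11060 - 22660) = (2304 + (-4680 + (39 - 1*(-35))² - 7*(39 - 1*(-35))))*(-33720) = (2304 + (-4680 + (39 + 35)² - 7*(39 + 35)))*(-33720) = (2304 + (-4680 + 74² - 7*74))*(-33720) = (2304 + (-4680 + 5476 - 518))*(-33720) = (2304 + 278)*(-33720) = 2582*(-33720) = -87065040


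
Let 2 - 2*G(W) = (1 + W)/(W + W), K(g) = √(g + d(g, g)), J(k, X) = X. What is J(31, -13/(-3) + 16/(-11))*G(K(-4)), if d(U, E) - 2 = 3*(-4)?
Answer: 95/44 + 95*I*√14/1848 ≈ 2.1591 + 0.19235*I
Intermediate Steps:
d(U, E) = -10 (d(U, E) = 2 + 3*(-4) = 2 - 12 = -10)
K(g) = √(-10 + g) (K(g) = √(g - 10) = √(-10 + g))
G(W) = 1 - (1 + W)/(4*W) (G(W) = 1 - (1 + W)/(2*(W + W)) = 1 - (1 + W)/(2*(2*W)) = 1 - (1 + W)*1/(2*W)/2 = 1 - (1 + W)/(4*W))
J(31, -13/(-3) + 16/(-11))*G(K(-4)) = (-13/(-3) + 16/(-11))*((-1 + 3*√(-10 - 4))/(4*(√(-10 - 4)))) = (-13*(-⅓) + 16*(-1/11))*((-1 + 3*√(-14))/(4*(√(-14)))) = (13/3 - 16/11)*((-1 + 3*(I*√14))/(4*((I*√14)))) = 95*((-I*√14/14)*(-1 + 3*I*√14)/4)/33 = 95*(-I*√14*(-1 + 3*I*√14)/56)/33 = -95*I*√14*(-1 + 3*I*√14)/1848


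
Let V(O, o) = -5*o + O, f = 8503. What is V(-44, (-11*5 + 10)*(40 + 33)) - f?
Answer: 7878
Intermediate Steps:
V(O, o) = O - 5*o
V(-44, (-11*5 + 10)*(40 + 33)) - f = (-44 - 5*(-11*5 + 10)*(40 + 33)) - 1*8503 = (-44 - 5*(-55 + 10)*73) - 8503 = (-44 - (-225)*73) - 8503 = (-44 - 5*(-3285)) - 8503 = (-44 + 16425) - 8503 = 16381 - 8503 = 7878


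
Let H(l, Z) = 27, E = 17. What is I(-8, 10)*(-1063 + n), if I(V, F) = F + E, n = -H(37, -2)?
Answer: -29430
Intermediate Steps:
n = -27 (n = -1*27 = -27)
I(V, F) = 17 + F (I(V, F) = F + 17 = 17 + F)
I(-8, 10)*(-1063 + n) = (17 + 10)*(-1063 - 27) = 27*(-1090) = -29430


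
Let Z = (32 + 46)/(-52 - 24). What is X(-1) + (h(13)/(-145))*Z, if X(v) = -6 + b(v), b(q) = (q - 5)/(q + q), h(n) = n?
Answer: -16023/5510 ≈ -2.9080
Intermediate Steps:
Z = -39/38 (Z = 78/(-76) = 78*(-1/76) = -39/38 ≈ -1.0263)
b(q) = (-5 + q)/(2*q) (b(q) = (-5 + q)/((2*q)) = (-5 + q)*(1/(2*q)) = (-5 + q)/(2*q))
X(v) = -6 + (-5 + v)/(2*v)
X(-1) + (h(13)/(-145))*Z = (½)*(-5 - 11*(-1))/(-1) + (13/(-145))*(-39/38) = (½)*(-1)*(-5 + 11) + (13*(-1/145))*(-39/38) = (½)*(-1)*6 - 13/145*(-39/38) = -3 + 507/5510 = -16023/5510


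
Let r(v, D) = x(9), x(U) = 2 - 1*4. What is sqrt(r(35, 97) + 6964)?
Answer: 59*sqrt(2) ≈ 83.439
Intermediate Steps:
x(U) = -2 (x(U) = 2 - 4 = -2)
r(v, D) = -2
sqrt(r(35, 97) + 6964) = sqrt(-2 + 6964) = sqrt(6962) = 59*sqrt(2)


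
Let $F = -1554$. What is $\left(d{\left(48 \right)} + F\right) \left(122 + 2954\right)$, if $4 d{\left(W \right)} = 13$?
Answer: $-4770107$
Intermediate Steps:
$d{\left(W \right)} = \frac{13}{4}$ ($d{\left(W \right)} = \frac{1}{4} \cdot 13 = \frac{13}{4}$)
$\left(d{\left(48 \right)} + F\right) \left(122 + 2954\right) = \left(\frac{13}{4} - 1554\right) \left(122 + 2954\right) = \left(- \frac{6203}{4}\right) 3076 = -4770107$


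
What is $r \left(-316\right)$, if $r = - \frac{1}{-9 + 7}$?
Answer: $-158$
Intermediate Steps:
$r = \frac{1}{2}$ ($r = - \frac{1}{-2} = \left(-1\right) \left(- \frac{1}{2}\right) = \frac{1}{2} \approx 0.5$)
$r \left(-316\right) = \frac{1}{2} \left(-316\right) = -158$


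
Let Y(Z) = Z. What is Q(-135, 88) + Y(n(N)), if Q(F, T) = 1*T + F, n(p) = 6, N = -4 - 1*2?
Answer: -41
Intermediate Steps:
N = -6 (N = -4 - 2 = -6)
Q(F, T) = F + T (Q(F, T) = T + F = F + T)
Q(-135, 88) + Y(n(N)) = (-135 + 88) + 6 = -47 + 6 = -41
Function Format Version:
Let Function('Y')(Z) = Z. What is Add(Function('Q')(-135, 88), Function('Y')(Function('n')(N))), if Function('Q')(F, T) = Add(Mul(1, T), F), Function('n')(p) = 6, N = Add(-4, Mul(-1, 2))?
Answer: -41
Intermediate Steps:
N = -6 (N = Add(-4, -2) = -6)
Function('Q')(F, T) = Add(F, T) (Function('Q')(F, T) = Add(T, F) = Add(F, T))
Add(Function('Q')(-135, 88), Function('Y')(Function('n')(N))) = Add(Add(-135, 88), 6) = Add(-47, 6) = -41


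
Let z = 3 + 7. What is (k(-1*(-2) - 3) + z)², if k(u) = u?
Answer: 81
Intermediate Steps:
z = 10
(k(-1*(-2) - 3) + z)² = ((-1*(-2) - 3) + 10)² = ((2 - 3) + 10)² = (-1 + 10)² = 9² = 81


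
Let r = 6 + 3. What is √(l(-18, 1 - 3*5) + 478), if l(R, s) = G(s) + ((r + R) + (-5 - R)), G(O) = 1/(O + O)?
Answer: √94465/14 ≈ 21.954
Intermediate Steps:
r = 9
G(O) = 1/(2*O)
l(R, s) = 4 + 1/(2*s) (l(R, s) = 1/(2*s) + ((9 + R) + (-5 - R)) = 1/(2*s) + 4 = 4 + 1/(2*s))
√(l(-18, 1 - 3*5) + 478) = √((4 + 1/(2*(1 - 3*5))) + 478) = √((4 + 1/(2*(1 - 15))) + 478) = √((4 + (½)/(-14)) + 478) = √((4 + (½)*(-1/14)) + 478) = √((4 - 1/28) + 478) = √(111/28 + 478) = √(13495/28) = √94465/14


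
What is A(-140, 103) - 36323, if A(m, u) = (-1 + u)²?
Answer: -25919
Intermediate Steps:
A(-140, 103) - 36323 = (-1 + 103)² - 36323 = 102² - 36323 = 10404 - 36323 = -25919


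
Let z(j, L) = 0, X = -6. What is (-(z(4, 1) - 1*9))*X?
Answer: -54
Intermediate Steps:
(-(z(4, 1) - 1*9))*X = -(0 - 1*9)*(-6) = -(0 - 9)*(-6) = -1*(-9)*(-6) = 9*(-6) = -54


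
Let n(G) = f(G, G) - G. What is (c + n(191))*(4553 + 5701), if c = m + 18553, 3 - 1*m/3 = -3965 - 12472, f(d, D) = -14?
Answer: 693867672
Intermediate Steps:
m = 49320 (m = 9 - 3*(-3965 - 12472) = 9 - 3*(-16437) = 9 + 49311 = 49320)
c = 67873 (c = 49320 + 18553 = 67873)
n(G) = -14 - G
(c + n(191))*(4553 + 5701) = (67873 + (-14 - 1*191))*(4553 + 5701) = (67873 + (-14 - 191))*10254 = (67873 - 205)*10254 = 67668*10254 = 693867672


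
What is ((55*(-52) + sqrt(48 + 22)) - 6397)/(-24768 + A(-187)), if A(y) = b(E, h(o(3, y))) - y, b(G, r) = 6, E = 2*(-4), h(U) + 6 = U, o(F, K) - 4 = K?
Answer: 9257/24575 - sqrt(70)/24575 ≈ 0.37634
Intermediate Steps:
o(F, K) = 4 + K
h(U) = -6 + U
E = -8
A(y) = 6 - y
((55*(-52) + sqrt(48 + 22)) - 6397)/(-24768 + A(-187)) = ((55*(-52) + sqrt(48 + 22)) - 6397)/(-24768 + (6 - 1*(-187))) = ((-2860 + sqrt(70)) - 6397)/(-24768 + (6 + 187)) = (-9257 + sqrt(70))/(-24768 + 193) = (-9257 + sqrt(70))/(-24575) = (-9257 + sqrt(70))*(-1/24575) = 9257/24575 - sqrt(70)/24575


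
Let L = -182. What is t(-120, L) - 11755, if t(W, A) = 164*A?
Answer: -41603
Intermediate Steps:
t(-120, L) - 11755 = 164*(-182) - 11755 = -29848 - 11755 = -41603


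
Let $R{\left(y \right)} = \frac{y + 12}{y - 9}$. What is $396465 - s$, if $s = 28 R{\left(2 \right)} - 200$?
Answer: $396721$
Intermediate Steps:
$R{\left(y \right)} = \frac{12 + y}{-9 + y}$
$s = -256$ ($s = 28 \frac{12 + 2}{-9 + 2} - 200 = 28 \frac{1}{-7} \cdot 14 - 200 = 28 \left(\left(- \frac{1}{7}\right) 14\right) - 200 = 28 \left(-2\right) - 200 = -56 - 200 = -256$)
$396465 - s = 396465 - -256 = 396465 + 256 = 396721$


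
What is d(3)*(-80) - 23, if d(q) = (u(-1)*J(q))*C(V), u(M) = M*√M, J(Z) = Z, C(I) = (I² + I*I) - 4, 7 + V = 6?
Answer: -23 - 480*I ≈ -23.0 - 480.0*I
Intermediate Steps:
V = -1 (V = -7 + 6 = -1)
C(I) = -4 + 2*I² (C(I) = (I² + I²) - 4 = 2*I² - 4 = -4 + 2*I²)
u(M) = M^(3/2)
d(q) = 2*I*q (d(q) = ((-1)^(3/2)*q)*(-4 + 2*(-1)²) = ((-I)*q)*(-4 + 2*1) = (-I*q)*(-4 + 2) = -I*q*(-2) = 2*I*q)
d(3)*(-80) - 23 = (2*I*3)*(-80) - 23 = (6*I)*(-80) - 23 = -480*I - 23 = -23 - 480*I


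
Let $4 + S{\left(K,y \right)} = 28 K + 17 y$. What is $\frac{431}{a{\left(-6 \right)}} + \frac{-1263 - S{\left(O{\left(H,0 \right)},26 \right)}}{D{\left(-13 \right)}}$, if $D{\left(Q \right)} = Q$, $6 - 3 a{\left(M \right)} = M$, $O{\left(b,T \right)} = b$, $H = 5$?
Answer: $\frac{12967}{52} \approx 249.37$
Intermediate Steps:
$a{\left(M \right)} = 2 - \frac{M}{3}$
$S{\left(K,y \right)} = -4 + 17 y + 28 K$ ($S{\left(K,y \right)} = -4 + \left(28 K + 17 y\right) = -4 + \left(17 y + 28 K\right) = -4 + 17 y + 28 K$)
$\frac{431}{a{\left(-6 \right)}} + \frac{-1263 - S{\left(O{\left(H,0 \right)},26 \right)}}{D{\left(-13 \right)}} = \frac{431}{2 - -2} + \frac{-1263 - \left(-4 + 17 \cdot 26 + 28 \cdot 5\right)}{-13} = \frac{431}{2 + 2} + \left(-1263 - \left(-4 + 442 + 140\right)\right) \left(- \frac{1}{13}\right) = \frac{431}{4} + \left(-1263 - 578\right) \left(- \frac{1}{13}\right) = 431 \cdot \frac{1}{4} + \left(-1263 - 578\right) \left(- \frac{1}{13}\right) = \frac{431}{4} - - \frac{1841}{13} = \frac{431}{4} + \frac{1841}{13} = \frac{12967}{52}$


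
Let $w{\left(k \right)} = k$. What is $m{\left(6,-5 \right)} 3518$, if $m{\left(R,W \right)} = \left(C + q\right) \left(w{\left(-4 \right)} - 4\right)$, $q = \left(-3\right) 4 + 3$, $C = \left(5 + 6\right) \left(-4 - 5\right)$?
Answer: $3039552$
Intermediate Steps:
$C = -99$ ($C = 11 \left(-9\right) = -99$)
$q = -9$ ($q = -12 + 3 = -9$)
$m{\left(R,W \right)} = 864$ ($m{\left(R,W \right)} = \left(-99 - 9\right) \left(-4 - 4\right) = \left(-108\right) \left(-8\right) = 864$)
$m{\left(6,-5 \right)} 3518 = 864 \cdot 3518 = 3039552$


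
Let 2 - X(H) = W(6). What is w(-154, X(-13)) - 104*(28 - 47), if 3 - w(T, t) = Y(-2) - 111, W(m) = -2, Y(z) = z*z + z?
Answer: 2088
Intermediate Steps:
Y(z) = z + z² (Y(z) = z² + z = z + z²)
X(H) = 4 (X(H) = 2 - 1*(-2) = 2 + 2 = 4)
w(T, t) = 112 (w(T, t) = 3 - (-2*(1 - 2) - 111) = 3 - (-2*(-1) - 111) = 3 - (2 - 111) = 3 - 1*(-109) = 3 + 109 = 112)
w(-154, X(-13)) - 104*(28 - 47) = 112 - 104*(28 - 47) = 112 - 104*(-19) = 112 - 1*(-1976) = 112 + 1976 = 2088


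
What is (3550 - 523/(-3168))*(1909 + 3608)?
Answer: 6894363799/352 ≈ 1.9586e+7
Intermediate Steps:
(3550 - 523/(-3168))*(1909 + 3608) = (3550 - 523*(-1/3168))*5517 = (3550 + 523/3168)*5517 = (11246923/3168)*5517 = 6894363799/352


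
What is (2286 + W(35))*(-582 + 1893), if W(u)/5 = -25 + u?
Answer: 3062496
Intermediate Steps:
W(u) = -125 + 5*u (W(u) = 5*(-25 + u) = -125 + 5*u)
(2286 + W(35))*(-582 + 1893) = (2286 + (-125 + 5*35))*(-582 + 1893) = (2286 + (-125 + 175))*1311 = (2286 + 50)*1311 = 2336*1311 = 3062496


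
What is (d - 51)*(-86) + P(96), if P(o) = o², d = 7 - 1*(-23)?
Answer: 11022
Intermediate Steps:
d = 30 (d = 7 + 23 = 30)
(d - 51)*(-86) + P(96) = (30 - 51)*(-86) + 96² = -21*(-86) + 9216 = 1806 + 9216 = 11022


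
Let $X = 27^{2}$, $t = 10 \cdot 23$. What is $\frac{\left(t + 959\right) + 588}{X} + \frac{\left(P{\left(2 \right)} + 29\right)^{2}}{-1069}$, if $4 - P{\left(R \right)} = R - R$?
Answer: $\frac{1105732}{779301} \approx 1.4189$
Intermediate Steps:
$P{\left(R \right)} = 4$ ($P{\left(R \right)} = 4 - \left(R - R\right) = 4 - 0 = 4 + 0 = 4$)
$t = 230$
$X = 729$
$\frac{\left(t + 959\right) + 588}{X} + \frac{\left(P{\left(2 \right)} + 29\right)^{2}}{-1069} = \frac{\left(230 + 959\right) + 588}{729} + \frac{\left(4 + 29\right)^{2}}{-1069} = \left(1189 + 588\right) \frac{1}{729} + 33^{2} \left(- \frac{1}{1069}\right) = 1777 \cdot \frac{1}{729} + 1089 \left(- \frac{1}{1069}\right) = \frac{1777}{729} - \frac{1089}{1069} = \frac{1105732}{779301}$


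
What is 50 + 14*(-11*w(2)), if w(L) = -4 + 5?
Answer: -104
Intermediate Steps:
w(L) = 1
50 + 14*(-11*w(2)) = 50 + 14*(-11*1) = 50 + 14*(-11) = 50 - 154 = -104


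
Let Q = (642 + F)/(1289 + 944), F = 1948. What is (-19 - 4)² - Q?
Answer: 168381/319 ≈ 527.84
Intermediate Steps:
Q = 370/319 (Q = (642 + 1948)/(1289 + 944) = 2590/2233 = 2590*(1/2233) = 370/319 ≈ 1.1599)
(-19 - 4)² - Q = (-19 - 4)² - 1*370/319 = (-23)² - 370/319 = 529 - 370/319 = 168381/319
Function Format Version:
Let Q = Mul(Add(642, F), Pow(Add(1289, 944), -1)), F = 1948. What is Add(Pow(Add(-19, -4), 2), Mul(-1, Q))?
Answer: Rational(168381, 319) ≈ 527.84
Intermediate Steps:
Q = Rational(370, 319) (Q = Mul(Add(642, 1948), Pow(Add(1289, 944), -1)) = Mul(2590, Pow(2233, -1)) = Mul(2590, Rational(1, 2233)) = Rational(370, 319) ≈ 1.1599)
Add(Pow(Add(-19, -4), 2), Mul(-1, Q)) = Add(Pow(Add(-19, -4), 2), Mul(-1, Rational(370, 319))) = Add(Pow(-23, 2), Rational(-370, 319)) = Add(529, Rational(-370, 319)) = Rational(168381, 319)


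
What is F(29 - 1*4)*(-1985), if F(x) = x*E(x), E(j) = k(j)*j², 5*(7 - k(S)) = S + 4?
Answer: -37218750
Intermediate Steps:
k(S) = 31/5 - S/5 (k(S) = 7 - (S + 4)/5 = 7 - (4 + S)/5 = 7 + (-⅘ - S/5) = 31/5 - S/5)
E(j) = j²*(31/5 - j/5) (E(j) = (31/5 - j/5)*j² = j²*(31/5 - j/5))
F(x) = x³*(31 - x)/5 (F(x) = x*(x²*(31 - x)/5) = x³*(31 - x)/5)
F(29 - 1*4)*(-1985) = ((29 - 1*4)³*(31 - (29 - 1*4))/5)*(-1985) = ((29 - 4)³*(31 - (29 - 4))/5)*(-1985) = ((⅕)*25³*(31 - 1*25))*(-1985) = ((⅕)*15625*(31 - 25))*(-1985) = ((⅕)*15625*6)*(-1985) = 18750*(-1985) = -37218750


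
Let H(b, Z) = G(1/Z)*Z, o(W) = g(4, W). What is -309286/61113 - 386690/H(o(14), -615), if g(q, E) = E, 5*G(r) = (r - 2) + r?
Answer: -59269985101/37645608 ≈ -1574.4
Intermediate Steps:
G(r) = -⅖ + 2*r/5 (G(r) = ((r - 2) + r)/5 = ((-2 + r) + r)/5 = (-2 + 2*r)/5 = -⅖ + 2*r/5)
o(W) = W
H(b, Z) = Z*(-⅖ + 2/(5*Z)) (H(b, Z) = (-⅖ + 2/(5*Z))*Z = Z*(-⅖ + 2/(5*Z)))
-309286/61113 - 386690/H(o(14), -615) = -309286/61113 - 386690/(⅖ - ⅖*(-615)) = -309286*1/61113 - 386690/(⅖ + 246) = -309286/61113 - 386690/1232/5 = -309286/61113 - 386690*5/1232 = -309286/61113 - 966725/616 = -59269985101/37645608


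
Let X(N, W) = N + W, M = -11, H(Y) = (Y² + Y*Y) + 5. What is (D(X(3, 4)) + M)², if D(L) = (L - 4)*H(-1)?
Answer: 100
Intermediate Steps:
H(Y) = 5 + 2*Y² (H(Y) = (Y² + Y²) + 5 = 2*Y² + 5 = 5 + 2*Y²)
D(L) = -28 + 7*L (D(L) = (L - 4)*(5 + 2*(-1)²) = (-4 + L)*(5 + 2*1) = (-4 + L)*(5 + 2) = (-4 + L)*7 = -28 + 7*L)
(D(X(3, 4)) + M)² = ((-28 + 7*(3 + 4)) - 11)² = ((-28 + 7*7) - 11)² = ((-28 + 49) - 11)² = (21 - 11)² = 10² = 100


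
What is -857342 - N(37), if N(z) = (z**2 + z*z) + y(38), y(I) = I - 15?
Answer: -860103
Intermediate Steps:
y(I) = -15 + I
N(z) = 23 + 2*z**2 (N(z) = (z**2 + z*z) + (-15 + 38) = (z**2 + z**2) + 23 = 2*z**2 + 23 = 23 + 2*z**2)
-857342 - N(37) = -857342 - (23 + 2*37**2) = -857342 - (23 + 2*1369) = -857342 - (23 + 2738) = -857342 - 1*2761 = -857342 - 2761 = -860103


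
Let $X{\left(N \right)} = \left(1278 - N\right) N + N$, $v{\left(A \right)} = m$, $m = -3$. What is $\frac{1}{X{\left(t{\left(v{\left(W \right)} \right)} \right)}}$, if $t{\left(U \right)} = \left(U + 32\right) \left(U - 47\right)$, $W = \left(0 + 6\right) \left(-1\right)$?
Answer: $- \frac{1}{3957050} \approx -2.5271 \cdot 10^{-7}$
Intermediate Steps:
$W = -6$ ($W = 6 \left(-1\right) = -6$)
$v{\left(A \right)} = -3$
$t{\left(U \right)} = \left(-47 + U\right) \left(32 + U\right)$ ($t{\left(U \right)} = \left(32 + U\right) \left(-47 + U\right) = \left(-47 + U\right) \left(32 + U\right)$)
$X{\left(N \right)} = N + N \left(1278 - N\right)$ ($X{\left(N \right)} = N \left(1278 - N\right) + N = N + N \left(1278 - N\right)$)
$\frac{1}{X{\left(t{\left(v{\left(W \right)} \right)} \right)}} = \frac{1}{\left(-1504 + \left(-3\right)^{2} - -45\right) \left(1279 - \left(-1504 + \left(-3\right)^{2} - -45\right)\right)} = \frac{1}{\left(-1504 + 9 + 45\right) \left(1279 - \left(-1504 + 9 + 45\right)\right)} = \frac{1}{\left(-1450\right) \left(1279 - -1450\right)} = \frac{1}{\left(-1450\right) \left(1279 + 1450\right)} = \frac{1}{\left(-1450\right) 2729} = \frac{1}{-3957050} = - \frac{1}{3957050}$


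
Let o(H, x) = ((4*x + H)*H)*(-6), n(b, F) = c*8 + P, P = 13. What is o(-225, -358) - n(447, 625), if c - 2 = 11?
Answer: -2237067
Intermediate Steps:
c = 13 (c = 2 + 11 = 13)
n(b, F) = 117 (n(b, F) = 13*8 + 13 = 104 + 13 = 117)
o(H, x) = -6*H*(H + 4*x) (o(H, x) = ((H + 4*x)*H)*(-6) = (H*(H + 4*x))*(-6) = -6*H*(H + 4*x))
o(-225, -358) - n(447, 625) = -6*(-225)*(-225 + 4*(-358)) - 1*117 = -6*(-225)*(-225 - 1432) - 117 = -6*(-225)*(-1657) - 117 = -2236950 - 117 = -2237067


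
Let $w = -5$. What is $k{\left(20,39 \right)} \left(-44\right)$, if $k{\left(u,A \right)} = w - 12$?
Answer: $748$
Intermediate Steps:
$k{\left(u,A \right)} = -17$ ($k{\left(u,A \right)} = -5 - 12 = -17$)
$k{\left(20,39 \right)} \left(-44\right) = \left(-17\right) \left(-44\right) = 748$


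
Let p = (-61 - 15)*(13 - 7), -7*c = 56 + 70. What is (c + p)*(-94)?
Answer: 44556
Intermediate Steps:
c = -18 (c = -(56 + 70)/7 = -1/7*126 = -18)
p = -456 (p = -76*6 = -456)
(c + p)*(-94) = (-18 - 456)*(-94) = -474*(-94) = 44556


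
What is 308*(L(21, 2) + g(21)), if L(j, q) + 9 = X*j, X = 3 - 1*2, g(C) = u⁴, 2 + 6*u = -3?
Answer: 1245629/324 ≈ 3844.5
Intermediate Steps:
u = -⅚ (u = -⅓ + (⅙)*(-3) = -⅓ - ½ = -⅚ ≈ -0.83333)
g(C) = 625/1296 (g(C) = (-⅚)⁴ = 625/1296)
X = 1 (X = 3 - 2 = 1)
L(j, q) = -9 + j (L(j, q) = -9 + 1*j = -9 + j)
308*(L(21, 2) + g(21)) = 308*((-9 + 21) + 625/1296) = 308*(12 + 625/1296) = 308*(16177/1296) = 1245629/324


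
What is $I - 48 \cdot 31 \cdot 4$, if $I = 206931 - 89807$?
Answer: $111172$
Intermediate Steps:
$I = 117124$ ($I = 206931 - 89807 = 117124$)
$I - 48 \cdot 31 \cdot 4 = 117124 - 48 \cdot 31 \cdot 4 = 117124 - 1488 \cdot 4 = 117124 - 5952 = 111172$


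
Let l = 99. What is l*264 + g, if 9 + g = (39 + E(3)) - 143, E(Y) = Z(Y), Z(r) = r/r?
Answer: 26024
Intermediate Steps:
Z(r) = 1
E(Y) = 1
g = -112 (g = -9 + ((39 + 1) - 143) = -9 + (40 - 143) = -9 - 103 = -112)
l*264 + g = 99*264 - 112 = 26136 - 112 = 26024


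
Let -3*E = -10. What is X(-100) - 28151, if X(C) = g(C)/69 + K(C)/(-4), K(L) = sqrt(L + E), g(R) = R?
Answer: -1942519/69 - I*sqrt(870)/12 ≈ -28152.0 - 2.458*I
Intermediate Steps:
E = 10/3 (E = -1/3*(-10) = 10/3 ≈ 3.3333)
K(L) = sqrt(10/3 + L) (K(L) = sqrt(L + 10/3) = sqrt(10/3 + L))
X(C) = -sqrt(30 + 9*C)/12 + C/69 (X(C) = C/69 + (sqrt(30 + 9*C)/3)/(-4) = C*(1/69) + (sqrt(30 + 9*C)/3)*(-1/4) = C/69 - sqrt(30 + 9*C)/12 = -sqrt(30 + 9*C)/12 + C/69)
X(-100) - 28151 = (-sqrt(30 + 9*(-100))/12 + (1/69)*(-100)) - 28151 = (-sqrt(30 - 900)/12 - 100/69) - 28151 = (-I*sqrt(870)/12 - 100/69) - 28151 = (-100/69 - I*sqrt(870)/12) - 28151 = -1942519/69 - I*sqrt(870)/12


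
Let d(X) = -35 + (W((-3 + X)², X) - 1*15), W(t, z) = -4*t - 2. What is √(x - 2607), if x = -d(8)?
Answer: I*√2455 ≈ 49.548*I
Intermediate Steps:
W(t, z) = -2 - 4*t
d(X) = -52 - 4*(-3 + X)² (d(X) = -35 + ((-2 - 4*(-3 + X)²) - 1*15) = -35 + ((-2 - 4*(-3 + X)²) - 15) = -35 + (-17 - 4*(-3 + X)²) = -52 - 4*(-3 + X)²)
x = 152 (x = -(-52 - 4*(-3 + 8)²) = -(-52 - 4*5²) = -(-52 - 4*25) = -(-52 - 100) = -1*(-152) = 152)
√(x - 2607) = √(152 - 2607) = √(-2455) = I*√2455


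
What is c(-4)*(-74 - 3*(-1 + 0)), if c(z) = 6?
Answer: -426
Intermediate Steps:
c(-4)*(-74 - 3*(-1 + 0)) = 6*(-74 - 3*(-1 + 0)) = 6*(-74 - 3*(-1)) = 6*(-74 + 3) = 6*(-71) = -426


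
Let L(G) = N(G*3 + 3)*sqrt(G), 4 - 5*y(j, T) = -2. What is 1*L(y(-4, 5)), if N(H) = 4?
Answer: 4*sqrt(30)/5 ≈ 4.3818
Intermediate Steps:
y(j, T) = 6/5 (y(j, T) = 4/5 - 1/5*(-2) = 4/5 + 2/5 = 6/5)
L(G) = 4*sqrt(G)
1*L(y(-4, 5)) = 1*(4*sqrt(6/5)) = 1*(4*(sqrt(30)/5)) = 1*(4*sqrt(30)/5) = 4*sqrt(30)/5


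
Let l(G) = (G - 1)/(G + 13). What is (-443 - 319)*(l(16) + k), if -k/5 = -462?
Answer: -51057810/29 ≈ -1.7606e+6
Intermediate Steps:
k = 2310 (k = -5*(-462) = 2310)
l(G) = (-1 + G)/(13 + G)
(-443 - 319)*(l(16) + k) = (-443 - 319)*((-1 + 16)/(13 + 16) + 2310) = -762*(15/29 + 2310) = -762*67005/29 = -51057810/29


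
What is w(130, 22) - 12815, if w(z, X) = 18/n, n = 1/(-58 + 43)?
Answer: -13085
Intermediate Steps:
n = -1/15 (n = 1/(-15) = -1/15 ≈ -0.066667)
w(z, X) = -270 (w(z, X) = 18/(-1/15) = 18*(-15) = -270)
w(130, 22) - 12815 = -270 - 12815 = -13085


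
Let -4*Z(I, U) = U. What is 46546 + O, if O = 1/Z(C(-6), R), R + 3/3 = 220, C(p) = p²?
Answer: 10193570/219 ≈ 46546.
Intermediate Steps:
R = 219 (R = -1 + 220 = 219)
Z(I, U) = -U/4
O = -4/219 (O = 1/(-¼*219) = 1/(-219/4) = -4/219 ≈ -0.018265)
46546 + O = 46546 - 4/219 = 10193570/219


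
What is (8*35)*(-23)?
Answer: -6440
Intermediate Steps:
(8*35)*(-23) = 280*(-23) = -6440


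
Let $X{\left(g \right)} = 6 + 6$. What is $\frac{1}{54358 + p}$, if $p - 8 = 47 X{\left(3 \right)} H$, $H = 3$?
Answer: $\frac{1}{56058} \approx 1.7839 \cdot 10^{-5}$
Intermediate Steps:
$X{\left(g \right)} = 12$
$p = 1700$ ($p = 8 + 47 \cdot 12 \cdot 3 = 8 + 564 \cdot 3 = 8 + 1692 = 1700$)
$\frac{1}{54358 + p} = \frac{1}{54358 + 1700} = \frac{1}{56058}$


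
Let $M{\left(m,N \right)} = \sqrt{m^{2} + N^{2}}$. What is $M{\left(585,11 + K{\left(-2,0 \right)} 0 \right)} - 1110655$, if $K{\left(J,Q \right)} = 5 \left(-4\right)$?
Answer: $-1110655 + \sqrt{342346} \approx -1.1101 \cdot 10^{6}$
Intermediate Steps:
$K{\left(J,Q \right)} = -20$
$M{\left(m,N \right)} = \sqrt{N^{2} + m^{2}}$
$M{\left(585,11 + K{\left(-2,0 \right)} 0 \right)} - 1110655 = \sqrt{\left(11 - 0\right)^{2} + 585^{2}} - 1110655 = \sqrt{\left(11 + 0\right)^{2} + 342225} - 1110655 = \sqrt{11^{2} + 342225} - 1110655 = \sqrt{121 + 342225} - 1110655 = \sqrt{342346} - 1110655 = -1110655 + \sqrt{342346}$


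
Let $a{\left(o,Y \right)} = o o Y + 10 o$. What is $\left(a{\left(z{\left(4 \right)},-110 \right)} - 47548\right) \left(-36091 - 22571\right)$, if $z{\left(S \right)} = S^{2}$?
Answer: $4431796776$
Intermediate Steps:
$a{\left(o,Y \right)} = 10 o + Y o^{2}$ ($a{\left(o,Y \right)} = o^{2} Y + 10 o = Y o^{2} + 10 o = 10 o + Y o^{2}$)
$\left(a{\left(z{\left(4 \right)},-110 \right)} - 47548\right) \left(-36091 - 22571\right) = \left(4^{2} \left(10 - 110 \cdot 4^{2}\right) - 47548\right) \left(-36091 - 22571\right) = \left(16 \left(10 - 1760\right) - 47548\right) \left(-58662\right) = \left(16 \left(-1750\right) - 47548\right) \left(-58662\right) = \left(-28000 - 47548\right) \left(-58662\right) = \left(-75548\right) \left(-58662\right) = 4431796776$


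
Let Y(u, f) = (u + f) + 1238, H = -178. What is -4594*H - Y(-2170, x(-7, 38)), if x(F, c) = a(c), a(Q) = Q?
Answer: 818626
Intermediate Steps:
x(F, c) = c
Y(u, f) = 1238 + f + u (Y(u, f) = (f + u) + 1238 = 1238 + f + u)
-4594*H - Y(-2170, x(-7, 38)) = -4594*(-178) - (1238 + 38 - 2170) = 817732 - 1*(-894) = 817732 + 894 = 818626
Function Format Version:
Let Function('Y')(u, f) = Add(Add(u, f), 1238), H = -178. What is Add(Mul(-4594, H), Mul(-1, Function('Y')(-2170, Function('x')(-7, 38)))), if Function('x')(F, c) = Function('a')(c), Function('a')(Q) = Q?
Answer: 818626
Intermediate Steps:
Function('x')(F, c) = c
Function('Y')(u, f) = Add(1238, f, u) (Function('Y')(u, f) = Add(Add(f, u), 1238) = Add(1238, f, u))
Add(Mul(-4594, H), Mul(-1, Function('Y')(-2170, Function('x')(-7, 38)))) = Add(Mul(-4594, -178), Mul(-1, Add(1238, 38, -2170))) = Add(817732, Mul(-1, -894)) = Add(817732, 894) = 818626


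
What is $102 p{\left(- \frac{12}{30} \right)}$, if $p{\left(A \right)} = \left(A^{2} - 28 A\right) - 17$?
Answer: $- \frac{14382}{25} \approx -575.28$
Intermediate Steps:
$p{\left(A \right)} = -17 + A^{2} - 28 A$
$102 p{\left(- \frac{12}{30} \right)} = 102 \left(-17 + \left(- \frac{12}{30}\right)^{2} - 28 \left(- \frac{12}{30}\right)\right) = 102 \left(-17 + \left(\left(-12\right) \frac{1}{30}\right)^{2} - 28 \left(\left(-12\right) \frac{1}{30}\right)\right) = 102 \left(-17 + \left(- \frac{2}{5}\right)^{2} - - \frac{56}{5}\right) = 102 \left(-17 + \frac{4}{25} + \frac{56}{5}\right) = 102 \left(- \frac{141}{25}\right) = - \frac{14382}{25}$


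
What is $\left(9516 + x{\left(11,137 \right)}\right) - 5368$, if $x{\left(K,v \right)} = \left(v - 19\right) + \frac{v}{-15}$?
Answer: $\frac{63853}{15} \approx 4256.9$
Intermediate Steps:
$x{\left(K,v \right)} = -19 + \frac{14 v}{15}$ ($x{\left(K,v \right)} = \left(-19 + v\right) + v \left(- \frac{1}{15}\right) = \left(-19 + v\right) - \frac{v}{15} = -19 + \frac{14 v}{15}$)
$\left(9516 + x{\left(11,137 \right)}\right) - 5368 = \left(9516 + \left(-19 + \frac{14}{15} \cdot 137\right)\right) - 5368 = \left(9516 + \left(-19 + \frac{1918}{15}\right)\right) - 5368 = \left(9516 + \frac{1633}{15}\right) - 5368 = \frac{144373}{15} - 5368 = \frac{63853}{15}$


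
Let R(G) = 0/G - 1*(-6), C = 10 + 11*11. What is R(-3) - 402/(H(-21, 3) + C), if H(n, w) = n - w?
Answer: 240/107 ≈ 2.2430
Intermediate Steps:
C = 131 (C = 10 + 121 = 131)
R(G) = 6 (R(G) = 0 + 6 = 6)
R(-3) - 402/(H(-21, 3) + C) = 6 - 402/((-21 - 1*3) + 131) = 6 - 402/((-21 - 3) + 131) = 6 - 402/(-24 + 131) = 6 - 402/107 = 240/107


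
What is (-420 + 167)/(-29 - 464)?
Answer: 253/493 ≈ 0.51318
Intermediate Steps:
(-420 + 167)/(-29 - 464) = -253/(-493) = -253*(-1/493) = 253/493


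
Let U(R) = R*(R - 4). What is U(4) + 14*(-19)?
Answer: -266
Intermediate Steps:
U(R) = R*(-4 + R)
U(4) + 14*(-19) = 4*(-4 + 4) + 14*(-19) = 4*0 - 266 = 0 - 266 = -266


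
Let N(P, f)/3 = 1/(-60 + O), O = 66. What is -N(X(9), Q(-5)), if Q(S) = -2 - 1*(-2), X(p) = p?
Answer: -1/2 ≈ -0.50000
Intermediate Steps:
Q(S) = 0 (Q(S) = -2 + 2 = 0)
N(P, f) = 1/2 (N(P, f) = 3/(-60 + 66) = 3/6 = 3*(1/6) = 1/2)
-N(X(9), Q(-5)) = -1*1/2 = -1/2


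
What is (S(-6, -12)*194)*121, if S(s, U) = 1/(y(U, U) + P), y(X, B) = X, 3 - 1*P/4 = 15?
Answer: -11737/30 ≈ -391.23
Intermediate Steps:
P = -48 (P = 12 - 4*15 = 12 - 60 = -48)
S(s, U) = 1/(-48 + U) (S(s, U) = 1/(U - 48) = 1/(-48 + U))
(S(-6, -12)*194)*121 = (194/(-48 - 12))*121 = (194/(-60))*121 = -1/60*194*121 = -97/30*121 = -11737/30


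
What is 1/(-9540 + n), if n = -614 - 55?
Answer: -1/10209 ≈ -9.7953e-5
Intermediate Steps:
n = -669
1/(-9540 + n) = 1/(-9540 - 669) = 1/(-10209) = -1/10209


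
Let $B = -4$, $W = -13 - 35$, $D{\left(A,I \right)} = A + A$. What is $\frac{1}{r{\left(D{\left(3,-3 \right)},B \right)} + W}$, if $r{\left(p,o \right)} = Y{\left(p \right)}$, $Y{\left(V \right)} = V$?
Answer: $- \frac{1}{42} \approx -0.02381$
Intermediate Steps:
$D{\left(A,I \right)} = 2 A$
$W = -48$ ($W = -13 - 35 = -48$)
$r{\left(p,o \right)} = p$
$\frac{1}{r{\left(D{\left(3,-3 \right)},B \right)} + W} = \frac{1}{2 \cdot 3 - 48} = \frac{1}{6 - 48} = \frac{1}{-42} = - \frac{1}{42}$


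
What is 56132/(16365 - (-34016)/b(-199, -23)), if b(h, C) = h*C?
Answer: 256916164/74936621 ≈ 3.4284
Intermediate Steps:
b(h, C) = C*h
56132/(16365 - (-34016)/b(-199, -23)) = 56132/(16365 - (-34016)/((-23*(-199)))) = 56132/(16365 - (-34016)/4577) = 56132/(16365 - 1*(-34016/4577)) = 56132/(16365 + 34016/4577) = 56132/(74936621/4577) = 56132*(4577/74936621) = 256916164/74936621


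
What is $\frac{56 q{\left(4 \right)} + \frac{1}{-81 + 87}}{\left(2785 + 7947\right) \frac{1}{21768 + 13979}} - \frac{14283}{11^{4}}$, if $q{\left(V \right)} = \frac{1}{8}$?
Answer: $\frac{21585277625}{942763272} \approx 22.896$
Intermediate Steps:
$q{\left(V \right)} = \frac{1}{8}$
$\frac{56 q{\left(4 \right)} + \frac{1}{-81 + 87}}{\left(2785 + 7947\right) \frac{1}{21768 + 13979}} - \frac{14283}{11^{4}} = \frac{56 \cdot \frac{1}{8} + \frac{1}{-81 + 87}}{\left(2785 + 7947\right) \frac{1}{21768 + 13979}} - \frac{14283}{11^{4}} = \frac{7 + \frac{1}{6}}{10732 \cdot \frac{1}{35747}} - \frac{14283}{14641} = \frac{43}{6 \cdot \frac{10732}{35747}} - \frac{14283}{14641} = \frac{43}{6} \cdot \frac{35747}{10732} - \frac{14283}{14641} = \frac{1537121}{64392} - \frac{14283}{14641} = \frac{21585277625}{942763272}$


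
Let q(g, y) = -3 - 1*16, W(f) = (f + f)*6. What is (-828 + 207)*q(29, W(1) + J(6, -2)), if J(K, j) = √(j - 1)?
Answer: 11799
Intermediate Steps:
J(K, j) = √(-1 + j)
W(f) = 12*f (W(f) = (2*f)*6 = 12*f)
q(g, y) = -19 (q(g, y) = -3 - 16 = -19)
(-828 + 207)*q(29, W(1) + J(6, -2)) = (-828 + 207)*(-19) = -621*(-19) = 11799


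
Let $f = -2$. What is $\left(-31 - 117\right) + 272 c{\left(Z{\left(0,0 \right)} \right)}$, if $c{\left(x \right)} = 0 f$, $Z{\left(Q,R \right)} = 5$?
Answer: $-148$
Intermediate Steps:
$c{\left(x \right)} = 0$ ($c{\left(x \right)} = 0 \left(-2\right) = 0$)
$\left(-31 - 117\right) + 272 c{\left(Z{\left(0,0 \right)} \right)} = \left(-31 - 117\right) + 272 \cdot 0 = -148 + 0 = -148$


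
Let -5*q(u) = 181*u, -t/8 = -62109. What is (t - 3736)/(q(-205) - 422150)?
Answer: -70448/59247 ≈ -1.1891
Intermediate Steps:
t = 496872 (t = -8*(-62109) = 496872)
q(u) = -181*u/5
(t - 3736)/(q(-205) - 422150) = (496872 - 3736)/(-181/5*(-205) - 422150) = 493136/(7421 - 422150) = 493136/(-414729) = 493136*(-1/414729) = -70448/59247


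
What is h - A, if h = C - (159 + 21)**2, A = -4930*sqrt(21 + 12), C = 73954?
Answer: 41554 + 4930*sqrt(33) ≈ 69875.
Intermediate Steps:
A = -4930*sqrt(33) ≈ -28321.
h = 41554 (h = 73954 - (159 + 21)**2 = 73954 - 1*180**2 = 73954 - 1*32400 = 73954 - 32400 = 41554)
h - A = 41554 - (-4930)*sqrt(33) = 41554 + 4930*sqrt(33)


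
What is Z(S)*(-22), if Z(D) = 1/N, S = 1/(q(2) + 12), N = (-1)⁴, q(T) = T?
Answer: -22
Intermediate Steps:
N = 1
S = 1/14 (S = 1/(2 + 12) = 1/14 ≈ 0.071429)
Z(D) = 1 (Z(D) = 1/1 = 1)
Z(S)*(-22) = 1*(-22) = -22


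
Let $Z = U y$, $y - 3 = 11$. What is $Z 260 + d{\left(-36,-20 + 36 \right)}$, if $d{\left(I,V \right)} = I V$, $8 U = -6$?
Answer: $-3306$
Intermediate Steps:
$y = 14$ ($y = 3 + 11 = 14$)
$U = - \frac{3}{4}$ ($U = \frac{1}{8} \left(-6\right) = - \frac{3}{4} \approx -0.75$)
$Z = - \frac{21}{2}$ ($Z = \left(- \frac{3}{4}\right) 14 = - \frac{21}{2} \approx -10.5$)
$Z 260 + d{\left(-36,-20 + 36 \right)} = \left(- \frac{21}{2}\right) 260 - 36 \left(-20 + 36\right) = -2730 - 576 = -3306$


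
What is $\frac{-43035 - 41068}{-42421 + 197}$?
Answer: $\frac{84103}{42224} \approx 1.9918$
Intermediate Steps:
$\frac{-43035 - 41068}{-42421 + 197} = - \frac{84103}{-42224} = \left(-84103\right) \left(- \frac{1}{42224}\right) = \frac{84103}{42224}$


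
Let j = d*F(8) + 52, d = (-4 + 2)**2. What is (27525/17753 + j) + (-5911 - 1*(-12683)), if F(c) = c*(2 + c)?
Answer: 126854957/17753 ≈ 7145.5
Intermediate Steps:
d = 4 (d = (-2)**2 = 4)
j = 372 (j = 4*(8*(2 + 8)) + 52 = 4*(8*10) + 52 = 4*80 + 52 = 320 + 52 = 372)
(27525/17753 + j) + (-5911 - 1*(-12683)) = (27525/17753 + 372) + (-5911 - 1*(-12683)) = (27525*(1/17753) + 372) + (-5911 + 12683) = (27525/17753 + 372) + 6772 = 6631641/17753 + 6772 = 126854957/17753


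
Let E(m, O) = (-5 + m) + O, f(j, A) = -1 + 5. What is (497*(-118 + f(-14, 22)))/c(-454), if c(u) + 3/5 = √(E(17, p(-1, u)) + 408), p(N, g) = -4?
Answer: -849870/10391 - 5665800*√26/10391 ≈ -2862.1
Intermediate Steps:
f(j, A) = 4
E(m, O) = -5 + O + m
c(u) = -⅗ + 4*√26 (c(u) = -⅗ + √((-5 - 4 + 17) + 408) = -⅗ + √(8 + 408) = -⅗ + √416 = -⅗ + 4*√26)
(497*(-118 + f(-14, 22)))/c(-454) = (497*(-118 + 4))/(-⅗ + 4*√26) = (497*(-114))/(-⅗ + 4*√26) = -56658/(-⅗ + 4*√26)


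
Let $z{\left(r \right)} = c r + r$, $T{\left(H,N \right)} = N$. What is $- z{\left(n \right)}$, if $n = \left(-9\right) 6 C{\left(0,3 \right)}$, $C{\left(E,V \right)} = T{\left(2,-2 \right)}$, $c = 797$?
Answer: $-86184$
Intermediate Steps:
$C{\left(E,V \right)} = -2$
$n = 108$ ($n = \left(-9\right) 6 \left(-2\right) = \left(-54\right) \left(-2\right) = 108$)
$z{\left(r \right)} = 798 r$ ($z{\left(r \right)} = 797 r + r = 798 r$)
$- z{\left(n \right)} = - 798 \cdot 108 = \left(-1\right) 86184 = -86184$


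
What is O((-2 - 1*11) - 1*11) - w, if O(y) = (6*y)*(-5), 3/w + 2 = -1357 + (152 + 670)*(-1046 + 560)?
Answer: 96204241/133617 ≈ 720.00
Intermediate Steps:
w = -1/133617 (w = 3/(-2 + (-1357 + (152 + 670)*(-1046 + 560))) = 3/(-2 + (-1357 + 822*(-486))) = 3/(-2 + (-1357 - 399492)) = 3/(-2 - 400849) = 3/(-400851) = 3*(-1/400851) = -1/133617 ≈ -7.4841e-6)
O(y) = -30*y
O((-2 - 1*11) - 1*11) - w = -30*((-2 - 1*11) - 1*11) - 1*(-1/133617) = -30*((-2 - 11) - 11) + 1/133617 = -30*(-13 - 11) + 1/133617 = -30*(-24) + 1/133617 = 720 + 1/133617 = 96204241/133617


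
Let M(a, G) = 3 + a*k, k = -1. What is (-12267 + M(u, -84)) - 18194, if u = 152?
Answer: -30610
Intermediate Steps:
M(a, G) = 3 - a (M(a, G) = 3 + a*(-1) = 3 - a)
(-12267 + M(u, -84)) - 18194 = (-12267 + (3 - 1*152)) - 18194 = (-12267 + (3 - 152)) - 18194 = (-12267 - 149) - 18194 = -12416 - 18194 = -30610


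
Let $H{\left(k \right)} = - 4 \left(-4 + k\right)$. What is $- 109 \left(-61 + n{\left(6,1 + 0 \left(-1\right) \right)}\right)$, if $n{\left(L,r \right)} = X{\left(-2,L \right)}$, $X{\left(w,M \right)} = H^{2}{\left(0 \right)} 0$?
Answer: $6649$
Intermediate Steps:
$H{\left(k \right)} = 16 - 4 k$
$X{\left(w,M \right)} = 0$ ($X{\left(w,M \right)} = \left(16 - 0\right)^{2} \cdot 0 = \left(16 + 0\right)^{2} \cdot 0 = 16^{2} \cdot 0 = 256 \cdot 0 = 0$)
$n{\left(L,r \right)} = 0$
$- 109 \left(-61 + n{\left(6,1 + 0 \left(-1\right) \right)}\right) = - 109 \left(-61 + 0\right) = \left(-109\right) \left(-61\right) = 6649$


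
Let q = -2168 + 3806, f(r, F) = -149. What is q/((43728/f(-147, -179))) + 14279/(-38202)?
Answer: -829004053/139208088 ≈ -5.9551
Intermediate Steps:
q = 1638
q/((43728/f(-147, -179))) + 14279/(-38202) = 1638/((43728/(-149))) + 14279/(-38202) = 1638/((43728*(-1/149))) + 14279*(-1/38202) = 1638/(-43728/149) - 14279/38202 = 1638*(-149/43728) - 14279/38202 = -40677/7288 - 14279/38202 = -829004053/139208088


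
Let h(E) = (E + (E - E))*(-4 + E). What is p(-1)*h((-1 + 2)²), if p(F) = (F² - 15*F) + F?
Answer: -45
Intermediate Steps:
p(F) = F² - 14*F
h(E) = E*(-4 + E) (h(E) = (E + 0)*(-4 + E) = E*(-4 + E))
p(-1)*h((-1 + 2)²) = (-(-14 - 1))*((-1 + 2)²*(-4 + (-1 + 2)²)) = (-1*(-15))*(1²*(-4 + 1²)) = 15*(1*(-4 + 1)) = 15*(1*(-3)) = 15*(-3) = -45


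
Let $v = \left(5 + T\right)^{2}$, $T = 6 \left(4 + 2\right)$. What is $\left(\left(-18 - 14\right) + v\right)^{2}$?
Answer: $2719201$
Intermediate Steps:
$T = 36$ ($T = 6 \cdot 6 = 36$)
$v = 1681$ ($v = \left(5 + 36\right)^{2} = 41^{2} = 1681$)
$\left(\left(-18 - 14\right) + v\right)^{2} = \left(\left(-18 - 14\right) + 1681\right)^{2} = \left(-32 + 1681\right)^{2} = 1649^{2} = 2719201$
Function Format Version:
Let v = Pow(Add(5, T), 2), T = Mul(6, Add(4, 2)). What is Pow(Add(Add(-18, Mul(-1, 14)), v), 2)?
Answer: 2719201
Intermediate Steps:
T = 36 (T = Mul(6, 6) = 36)
v = 1681 (v = Pow(Add(5, 36), 2) = Pow(41, 2) = 1681)
Pow(Add(Add(-18, Mul(-1, 14)), v), 2) = Pow(Add(Add(-18, Mul(-1, 14)), 1681), 2) = Pow(Add(Add(-18, -14), 1681), 2) = Pow(Add(-32, 1681), 2) = Pow(1649, 2) = 2719201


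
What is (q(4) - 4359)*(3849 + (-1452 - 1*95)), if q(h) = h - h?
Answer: -10034418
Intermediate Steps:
q(h) = 0
(q(4) - 4359)*(3849 + (-1452 - 1*95)) = (0 - 4359)*(3849 + (-1452 - 1*95)) = -4359*(3849 + (-1452 - 95)) = -4359*(3849 - 1547) = -4359*2302 = -10034418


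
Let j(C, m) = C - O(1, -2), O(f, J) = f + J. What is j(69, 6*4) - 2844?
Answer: -2774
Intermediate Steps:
O(f, J) = J + f
j(C, m) = 1 + C (j(C, m) = C - (-2 + 1) = C - 1*(-1) = C + 1 = 1 + C)
j(69, 6*4) - 2844 = (1 + 69) - 2844 = 70 - 2844 = -2774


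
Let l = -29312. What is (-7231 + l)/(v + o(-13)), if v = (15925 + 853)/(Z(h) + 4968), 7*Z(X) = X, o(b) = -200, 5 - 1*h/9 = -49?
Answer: 49560741/266729 ≈ 185.81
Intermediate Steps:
h = 486 (h = 45 - 9*(-49) = 45 + 441 = 486)
Z(X) = X/7
v = 58723/17631 (v = (15925 + 853)/((⅐)*486 + 4968) = 16778/(486/7 + 4968) = 16778/(35262/7) = 16778*(7/35262) = 58723/17631 ≈ 3.3307)
(-7231 + l)/(v + o(-13)) = (-7231 - 29312)/(58723/17631 - 200) = -36543/(-3467477/17631) = -36543*(-17631/3467477) = 49560741/266729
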